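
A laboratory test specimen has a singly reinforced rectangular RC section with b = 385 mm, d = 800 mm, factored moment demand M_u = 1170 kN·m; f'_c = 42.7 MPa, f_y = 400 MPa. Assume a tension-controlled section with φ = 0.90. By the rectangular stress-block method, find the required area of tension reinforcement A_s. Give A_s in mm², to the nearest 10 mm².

A_s ≈ 4410 mm²

M_n = M_u/φ = 1170/0.90 = 1300 kN·m.
With M_n = 0.85 f'_c a b (d − a/2), solve the quadratic for a:
a = d − √(d² − 2M_n/(0.85 f'_c b)) = 800 − √(800² − 2 × 1300×10⁶/(0.85 × 42.7 × 385)) = 126.25 mm.
A_s = 0.85 f'_c a b / f_y = 0.85 × 42.7 × 126.25 × 385 / 400 = 4410.4 mm².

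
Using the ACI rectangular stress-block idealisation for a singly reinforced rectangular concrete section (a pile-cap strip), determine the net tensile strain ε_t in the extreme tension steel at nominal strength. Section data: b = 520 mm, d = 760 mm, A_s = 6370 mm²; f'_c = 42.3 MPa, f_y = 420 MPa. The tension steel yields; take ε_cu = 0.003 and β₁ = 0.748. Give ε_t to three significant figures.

ε_t ≈ 0.00892

a = A_s f_y/(0.85 f'_c b) = 143.10 mm.
β₁ = 0.748, so c = a/β₁ = 143.10/0.748 = 191.31 mm.
From the linear strain diagram with ε_cu = 0.003: ε_t = 0.003 (d − c)/c = 0.003 × (760 − 191.31)/191.31 = 0.00892.
Since ε_t ≥ 0.005, the section is tension-controlled.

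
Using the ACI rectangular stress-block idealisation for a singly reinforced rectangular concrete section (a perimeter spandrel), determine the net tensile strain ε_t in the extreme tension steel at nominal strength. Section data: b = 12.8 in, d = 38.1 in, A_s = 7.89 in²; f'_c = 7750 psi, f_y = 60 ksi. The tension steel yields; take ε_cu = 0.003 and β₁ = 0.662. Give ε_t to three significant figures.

ε_t ≈ 0.0105

a = A_s f_y/(0.85 f'_c b) = 5.614 in.
β₁ = 0.662, so c = a/β₁ = 5.614/0.662 = 8.480 in.
From the linear strain diagram with ε_cu = 0.003: ε_t = 0.003 (d − c)/c = 0.003 × (38.1 − 8.480)/8.480 = 0.0105.
Since ε_t ≥ 0.005, the section is tension-controlled.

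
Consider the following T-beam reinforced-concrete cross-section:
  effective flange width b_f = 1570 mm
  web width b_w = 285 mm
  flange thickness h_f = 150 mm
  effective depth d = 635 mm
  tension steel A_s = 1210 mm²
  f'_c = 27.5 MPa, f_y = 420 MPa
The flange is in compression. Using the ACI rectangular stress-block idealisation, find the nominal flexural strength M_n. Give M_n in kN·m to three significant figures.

Tension: T = A_s f_y = 1210 × 420 = 508200 N.
Try a within the flange: a = T/(0.85 f'_c b_f) = 508200/(0.85 × 27.5 × 1570) = 13.85 mm.
Since a = 13.85 ≤ h_f = 150 mm, the stress block lies entirely in the flange; analyse as a rectangular beam of width b_f.
M_n = T(d − a/2) = 508200 × (635 − 6.925) = 319.19 × 10⁶ N·mm.
M_n = 319.19 kN·m.

M_n ≈ 319 kN·m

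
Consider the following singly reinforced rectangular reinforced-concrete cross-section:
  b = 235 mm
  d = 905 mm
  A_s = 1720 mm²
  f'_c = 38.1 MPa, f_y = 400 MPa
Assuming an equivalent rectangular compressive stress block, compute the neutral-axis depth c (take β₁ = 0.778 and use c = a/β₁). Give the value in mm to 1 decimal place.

c ≈ 116.2 mm

T = A_s f_y = 1720 × 400 = 688000 N = 688 kN.
Setting C = 0.85 f'_c a b equal to T: a = 688000/(0.85 × 38.1 × 235) = 90.402 mm.
With β₁ = 0.778, c = a/β₁ = 90.402/0.778 = 116.2 mm.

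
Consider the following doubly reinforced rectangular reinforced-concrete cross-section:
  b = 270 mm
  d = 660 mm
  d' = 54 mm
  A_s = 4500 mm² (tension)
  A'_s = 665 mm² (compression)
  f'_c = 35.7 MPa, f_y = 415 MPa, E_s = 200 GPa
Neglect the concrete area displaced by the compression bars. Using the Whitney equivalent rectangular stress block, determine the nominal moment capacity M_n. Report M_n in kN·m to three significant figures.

M_n ≈ 1060 kN·m

Assume both tension and compression steel yield.
Net tension couple steel: A_s − A'_s = 3835 mm².
a = (A_s − A'_s) f_y / (0.85 f'_c b) = 1591525/(0.85 × 35.7 × 270) = 194.25 mm.
c = a/β₁ = 194.25/0.795 = 244.34 mm; ε'_s = 0.003(c − d')/c = 0.0023 ≥ f_y/E_s = 0.0021, so compression steel does yield.
M_n = (A_s − A'_s) f_y (d − a/2) + A'_s f_y (d − d') = [1591525 × (660 − 97.125) + 275975 × (660 − 54)] × 10⁻⁶ = 895.83 + 167.24 = 1063.07 kN·m.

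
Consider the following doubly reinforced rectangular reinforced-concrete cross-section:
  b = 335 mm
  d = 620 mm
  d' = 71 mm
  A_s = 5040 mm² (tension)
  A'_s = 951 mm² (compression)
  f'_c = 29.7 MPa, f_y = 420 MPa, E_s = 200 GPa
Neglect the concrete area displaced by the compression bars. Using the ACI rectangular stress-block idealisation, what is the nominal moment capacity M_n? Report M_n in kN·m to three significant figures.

M_n ≈ 1110 kN·m

Assume both tension and compression steel yield.
Net tension couple steel: A_s − A'_s = 4089 mm².
a = (A_s − A'_s) f_y / (0.85 f'_c b) = 1717380/(0.85 × 29.7 × 335) = 203.07 mm.
c = a/β₁ = 203.07/0.838 = 242.33 mm; ε'_s = 0.003(c − d')/c = 0.0021 ≥ f_y/E_s = 0.0021, so compression steel does yield.
M_n = (A_s − A'_s) f_y (d − a/2) + A'_s f_y (d − d') = [1717380 × (620 − 101.535) + 399420 × (620 − 71)] × 10⁻⁶ = 890.40 + 219.28 = 1109.68 kN·m.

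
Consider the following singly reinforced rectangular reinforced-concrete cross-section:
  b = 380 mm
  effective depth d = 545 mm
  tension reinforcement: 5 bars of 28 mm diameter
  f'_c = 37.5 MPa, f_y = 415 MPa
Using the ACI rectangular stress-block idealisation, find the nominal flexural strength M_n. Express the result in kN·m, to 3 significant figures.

M_n ≈ 629 kN·m

A_s = 5 × 616 = 3080 mm².
T = A_s f_y = 3080 × 415 = 1278200 N = 1278.2 kN.
From C = T: a = T/(0.85 f'_c b) = 1278200/(0.85 × 37.5 × 380) = 105.53 mm.
M_n = T(d − a/2) = 1278.2 kN × (545 − 52.765) mm = 629.17 kN·m.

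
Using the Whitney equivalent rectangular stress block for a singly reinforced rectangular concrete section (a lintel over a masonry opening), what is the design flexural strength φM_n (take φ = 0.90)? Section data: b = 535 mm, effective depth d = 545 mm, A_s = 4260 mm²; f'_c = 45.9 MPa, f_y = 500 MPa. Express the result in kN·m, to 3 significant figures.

T = A_s f_y = 4260 × 500 = 2130000 N = 2130 kN.
From C = T: a = T/(0.85 f'_c b) = 2130000/(0.85 × 45.9 × 535) = 102.05 mm.
M_n = T(d − a/2) = 2130 kN × (545 − 51.025) mm = 1052.17 kN·m.
φM_n = 0.90 × 1052.17 = 946.95 kN·m.

φM_n ≈ 947 kN·m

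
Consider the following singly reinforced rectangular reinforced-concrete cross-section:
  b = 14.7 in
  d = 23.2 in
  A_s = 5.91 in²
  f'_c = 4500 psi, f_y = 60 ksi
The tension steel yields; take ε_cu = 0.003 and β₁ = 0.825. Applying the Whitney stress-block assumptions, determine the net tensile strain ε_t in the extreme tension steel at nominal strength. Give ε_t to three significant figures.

ε_t ≈ 0.00610

a = A_s f_y/(0.85 f'_c b) = 6.307 in.
β₁ = 0.825, so c = a/β₁ = 6.307/0.825 = 7.645 in.
From the linear strain diagram with ε_cu = 0.003: ε_t = 0.003 (d − c)/c = 0.003 × (23.2 − 7.645)/7.645 = 0.00610.
Since ε_t ≥ 0.005, the section is tension-controlled.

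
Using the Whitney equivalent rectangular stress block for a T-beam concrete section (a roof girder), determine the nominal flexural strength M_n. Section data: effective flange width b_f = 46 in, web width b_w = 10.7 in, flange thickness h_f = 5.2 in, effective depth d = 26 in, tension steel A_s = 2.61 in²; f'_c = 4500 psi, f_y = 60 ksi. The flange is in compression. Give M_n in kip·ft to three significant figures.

M_n ≈ 333 kip·ft

Tension: T = A_s f_y = 2.61 × 60 = 156.6 kips.
Try a within the flange: a = T/(0.85 f'_c b_f) = 156.6/(0.85 × 4.5 × 46) = 0.890 in.
Since a = 0.890 ≤ h_f = 5.2 in, the stress block lies entirely in the flange; analyse as a rectangular beam of width b_f.
M_n = T(d − a/2) = 156.6 × (26 − 0.445) = 4001.9 kip·in.
M_n = 4001.9/12 = 333.49 kip·ft.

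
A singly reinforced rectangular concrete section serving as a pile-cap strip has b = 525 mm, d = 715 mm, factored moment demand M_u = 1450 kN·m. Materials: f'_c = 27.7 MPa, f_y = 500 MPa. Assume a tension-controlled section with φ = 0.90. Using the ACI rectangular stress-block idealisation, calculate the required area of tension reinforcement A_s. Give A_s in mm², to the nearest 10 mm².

A_s ≈ 5300 mm²

M_n = M_u/φ = 1450/0.90 = 1611.11 kN·m.
With M_n = 0.85 f'_c a b (d − a/2), solve the quadratic for a:
a = d − √(d² − 2M_n/(0.85 f'_c b)) = 715 − √(715² − 2 × 1611.11×10⁶/(0.85 × 27.7 × 525)) = 214.45 mm.
A_s = 0.85 f'_c a b / f_y = 0.85 × 27.7 × 214.45 × 525 / 500 = 5301.7 mm².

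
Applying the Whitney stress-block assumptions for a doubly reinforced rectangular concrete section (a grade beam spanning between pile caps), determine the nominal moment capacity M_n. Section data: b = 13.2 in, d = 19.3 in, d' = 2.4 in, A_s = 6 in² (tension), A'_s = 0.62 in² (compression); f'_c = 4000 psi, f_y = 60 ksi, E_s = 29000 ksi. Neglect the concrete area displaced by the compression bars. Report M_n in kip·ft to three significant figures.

M_n ≈ 475 kip·ft

Assume both steels yield.
a = (A_s − A'_s) f_y/(0.85 f'_c b) = (6 − 0.62) × 60/(0.85 × 4 × 13.2) = 7.193 in.
c = a/β₁ = 7.193/0.85 = 8.462 in; ε'_s = 0.003(c − d')/c = 0.0021 ≥ ε_y = 0.0021, so the compression steel yields.
M_n = (A_s − A'_s) f_y (d − a/2) + A'_s f_y (d − d') = 322.8 × (19.3 − 3.5965) + 37.2 × (19.3 − 2.4) = 5069.1 + 628.7 = 5697.8 kip·in = 5697.8/12 = 474.82 kip·ft.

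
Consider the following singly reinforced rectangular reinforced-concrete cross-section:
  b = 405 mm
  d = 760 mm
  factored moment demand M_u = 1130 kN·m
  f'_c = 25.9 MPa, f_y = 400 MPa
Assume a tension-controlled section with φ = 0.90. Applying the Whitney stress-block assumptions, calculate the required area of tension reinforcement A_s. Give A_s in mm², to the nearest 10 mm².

A_s ≈ 4810 mm²

M_n = M_u/φ = 1130/0.90 = 1255.56 kN·m.
With M_n = 0.85 f'_c a b (d − a/2), solve the quadratic for a:
a = d − √(d² − 2M_n/(0.85 f'_c b)) = 760 − √(760² − 2 × 1255.56×10⁶/(0.85 × 25.9 × 405)) = 215.98 mm.
A_s = 0.85 f'_c a b / f_y = 0.85 × 25.9 × 215.98 × 405 / 400 = 4814.2 mm².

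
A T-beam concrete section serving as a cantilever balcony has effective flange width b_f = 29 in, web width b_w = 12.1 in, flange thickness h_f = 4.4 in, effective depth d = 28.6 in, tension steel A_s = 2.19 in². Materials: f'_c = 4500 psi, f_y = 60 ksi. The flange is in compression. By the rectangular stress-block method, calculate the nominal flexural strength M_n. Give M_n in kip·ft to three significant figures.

M_n ≈ 307 kip·ft

Tension: T = A_s f_y = 2.19 × 60 = 131.4 kips.
Try a within the flange: a = T/(0.85 f'_c b_f) = 131.4/(0.85 × 4.5 × 29) = 1.185 in.
Since a = 1.185 ≤ h_f = 4.4 in, the stress block lies entirely in the flange; analyse as a rectangular beam of width b_f.
M_n = T(d − a/2) = 131.4 × (28.6 − 0.5925) = 3680.2 kip·in.
M_n = 3680.2/12 = 306.68 kip·ft.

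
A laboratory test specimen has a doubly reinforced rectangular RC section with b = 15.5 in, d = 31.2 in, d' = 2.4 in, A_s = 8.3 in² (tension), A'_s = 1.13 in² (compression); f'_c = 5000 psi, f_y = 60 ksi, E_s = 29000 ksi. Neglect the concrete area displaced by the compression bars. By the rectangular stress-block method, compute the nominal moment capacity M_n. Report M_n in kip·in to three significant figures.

M_n ≈ 14000 kip·in

Assume both steels yield.
a = (A_s − A'_s) f_y/(0.85 f'_c b) = (8.3 − 1.13) × 60/(0.85 × 5 × 15.5) = 6.531 in.
c = a/β₁ = 6.531/0.8 = 8.164 in; ε'_s = 0.003(c − d')/c = 0.0021 ≥ ε_y = 0.0021, so the compression steel yields.
M_n = (A_s − A'_s) f_y (d − a/2) + A'_s f_y (d − d') = 430.2 × (31.2 − 3.2655) + 67.8 × (31.2 − 2.4) = 12017.4 + 1952.6 = 13970.0 kip·in.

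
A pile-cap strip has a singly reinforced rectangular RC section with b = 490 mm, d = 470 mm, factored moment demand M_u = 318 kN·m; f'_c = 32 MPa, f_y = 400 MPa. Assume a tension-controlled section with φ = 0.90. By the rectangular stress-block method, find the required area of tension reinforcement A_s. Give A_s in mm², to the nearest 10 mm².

A_s ≈ 2010 mm²

M_n = M_u/φ = 318/0.90 = 353.333 kN·m.
With M_n = 0.85 f'_c a b (d − a/2), solve the quadratic for a:
a = d − √(d² − 2M_n/(0.85 f'_c b)) = 470 − √(470² − 2 × 353.333×10⁶/(0.85 × 32 × 490)) = 60.27 mm.
A_s = 0.85 f'_c a b / f_y = 0.85 × 32 × 60.27 × 490 / 400 = 2008.2 mm².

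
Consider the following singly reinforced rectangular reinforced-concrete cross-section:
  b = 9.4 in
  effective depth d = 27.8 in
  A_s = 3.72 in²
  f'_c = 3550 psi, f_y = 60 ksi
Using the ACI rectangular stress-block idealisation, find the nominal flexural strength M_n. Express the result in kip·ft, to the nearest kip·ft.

M_n ≈ 444 kip·ft

T = A_s f_y = 3.72 × 60 = 223.2 kips.
a = T/(0.85 f'_c b) = 223.2/(0.85 × 3.55 × 9.4) = 7.869 in.
M_n = T(d − a/2) = 223.2 × (27.8 − 3.9345) = 5326.8 kip·in = 5326.8/12 = 443.90 kip·ft.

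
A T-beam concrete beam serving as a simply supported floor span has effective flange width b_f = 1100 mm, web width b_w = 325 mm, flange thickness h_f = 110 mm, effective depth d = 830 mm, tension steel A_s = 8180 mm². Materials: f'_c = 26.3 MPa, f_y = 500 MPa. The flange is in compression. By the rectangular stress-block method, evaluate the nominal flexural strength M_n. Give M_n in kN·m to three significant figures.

Tension: T = A_s f_y = 8180 × 500 = 4090000 N.
Try a within the flange: a = T/(0.85 f'_c b_f) = 4090000/(0.85 × 26.3 × 1100) = 166.32 mm.
a = 166.32 > h_f = 110 mm: the block extends into the web. Split into flange-overhang and web parts.
C_f = 0.85 f'_c (b_f − b_w) h_f = 0.85 × 26.3 × (1100 − 325) × 110 = 1905764 N.
Remaining web compression depth: a_w = (T − C_f)/(0.85 f'_c b_w) = (4090000 − 1905764)/(0.85 × 26.3 × 325) = 300.64 mm.
M_n = C_f(d − h_f/2) + (T − C_f)(d − a_w/2) = 1905764 × (830 − 55) + 2184236 × (830 − 150.32) = 1476.97 + 1484.58 = 2961.55 × 10⁶ N·mm.
M_n = 2961.55 kN·m.

M_n ≈ 2960 kN·m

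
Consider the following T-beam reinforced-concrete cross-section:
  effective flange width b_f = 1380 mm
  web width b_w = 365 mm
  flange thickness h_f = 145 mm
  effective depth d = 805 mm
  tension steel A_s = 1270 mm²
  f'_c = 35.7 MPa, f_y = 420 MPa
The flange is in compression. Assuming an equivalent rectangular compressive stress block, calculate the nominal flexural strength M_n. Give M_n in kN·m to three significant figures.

M_n ≈ 426 kN·m

Tension: T = A_s f_y = 1270 × 420 = 533400 N.
Try a within the flange: a = T/(0.85 f'_c b_f) = 533400/(0.85 × 35.7 × 1380) = 12.74 mm.
Since a = 12.74 ≤ h_f = 145 mm, the stress block lies entirely in the flange; analyse as a rectangular beam of width b_f.
M_n = T(d − a/2) = 533400 × (805 − 6.37) = 425.99 × 10⁶ N·mm.
M_n = 425.99 kN·m.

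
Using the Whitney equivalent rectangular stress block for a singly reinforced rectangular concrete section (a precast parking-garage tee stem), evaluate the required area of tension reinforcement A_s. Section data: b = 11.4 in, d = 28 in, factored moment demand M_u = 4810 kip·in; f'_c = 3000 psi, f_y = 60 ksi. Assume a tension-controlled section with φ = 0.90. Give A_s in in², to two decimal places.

M_n = M_u/φ = 4810/0.90 = 5344.44 kip·in.
From M_n = 0.85 f'_c a b (d − a/2):
a = d − √(d² − 2M_n/(0.85 f'_c b)) = 28 − √(28² − 2 × 5344.44/(0.85 × 3 × 11.4)) = 7.596 in.
A_s = 0.85 f'_c a b / f_y = 0.85 × 3 × 7.596 × 11.4 / 60 = 3.680 in².

A_s ≈ 3.68 in²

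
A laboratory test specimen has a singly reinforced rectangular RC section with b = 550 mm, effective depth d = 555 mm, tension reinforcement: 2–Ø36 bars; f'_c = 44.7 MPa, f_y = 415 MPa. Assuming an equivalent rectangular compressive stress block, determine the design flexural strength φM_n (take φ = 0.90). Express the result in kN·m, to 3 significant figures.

A_s = 2 × 1018 = 2036 mm².
T = A_s f_y = 2036 × 415 = 844940 N = 844.94 kN.
From C = T: a = T/(0.85 f'_c b) = 844940/(0.85 × 44.7 × 550) = 40.43 mm.
M_n = T(d − a/2) = 844.94 kN × (555 − 20.215) mm = 451.86 kN·m.
φM_n = 0.90 × 451.86 = 406.67 kN·m.

φM_n ≈ 407 kN·m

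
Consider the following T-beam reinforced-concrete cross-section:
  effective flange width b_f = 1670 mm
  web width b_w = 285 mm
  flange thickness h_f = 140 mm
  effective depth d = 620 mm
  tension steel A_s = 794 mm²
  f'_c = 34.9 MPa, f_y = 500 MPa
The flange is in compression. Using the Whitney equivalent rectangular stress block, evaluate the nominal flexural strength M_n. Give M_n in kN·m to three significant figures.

M_n ≈ 245 kN·m

Tension: T = A_s f_y = 794 × 500 = 397000 N.
Try a within the flange: a = T/(0.85 f'_c b_f) = 397000/(0.85 × 34.9 × 1670) = 8.01 mm.
Since a = 8.01 ≤ h_f = 140 mm, the stress block lies entirely in the flange; analyse as a rectangular beam of width b_f.
M_n = T(d − a/2) = 397000 × (620 − 4.005) = 244.55 × 10⁶ N·mm.
M_n = 244.55 kN·m.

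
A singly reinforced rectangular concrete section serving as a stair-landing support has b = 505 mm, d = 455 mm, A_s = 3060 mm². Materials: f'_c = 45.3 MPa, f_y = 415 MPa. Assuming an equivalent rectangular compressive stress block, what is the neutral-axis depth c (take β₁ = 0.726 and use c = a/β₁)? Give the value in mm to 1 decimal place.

T = A_s f_y = 3060 × 415 = 1269900 N = 1269.9 kN.
Setting C = 0.85 f'_c a b equal to T: a = 1269900/(0.85 × 45.3 × 505) = 65.307 mm.
With β₁ = 0.726, c = a/β₁ = 65.307/0.726 = 90.0 mm.

c ≈ 90.0 mm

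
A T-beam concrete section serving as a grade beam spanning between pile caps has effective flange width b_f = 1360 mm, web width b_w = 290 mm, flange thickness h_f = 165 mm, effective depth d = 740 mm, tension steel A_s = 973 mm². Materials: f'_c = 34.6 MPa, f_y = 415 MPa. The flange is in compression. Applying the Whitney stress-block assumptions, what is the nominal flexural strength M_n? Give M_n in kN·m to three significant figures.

M_n ≈ 297 kN·m

Tension: T = A_s f_y = 973 × 415 = 403795 N.
Try a within the flange: a = T/(0.85 f'_c b_f) = 403795/(0.85 × 34.6 × 1360) = 10.10 mm.
Since a = 10.10 ≤ h_f = 165 mm, the stress block lies entirely in the flange; analyse as a rectangular beam of width b_f.
M_n = T(d − a/2) = 403795 × (740 − 5.05) = 296.77 × 10⁶ N·mm.
M_n = 296.77 kN·m.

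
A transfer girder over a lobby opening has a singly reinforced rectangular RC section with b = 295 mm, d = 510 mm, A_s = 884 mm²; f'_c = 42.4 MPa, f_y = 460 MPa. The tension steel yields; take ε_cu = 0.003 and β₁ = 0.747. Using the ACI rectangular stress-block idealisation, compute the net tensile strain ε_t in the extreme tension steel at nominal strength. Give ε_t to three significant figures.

ε_t ≈ 0.0269

a = A_s f_y/(0.85 f'_c b) = 38.25 mm.
β₁ = 0.747, so c = a/β₁ = 38.25/0.747 = 51.20 mm.
From the linear strain diagram with ε_cu = 0.003: ε_t = 0.003 (d − c)/c = 0.003 × (510 − 51.20)/51.20 = 0.0269.
Since ε_t ≥ 0.005, the section is tension-controlled.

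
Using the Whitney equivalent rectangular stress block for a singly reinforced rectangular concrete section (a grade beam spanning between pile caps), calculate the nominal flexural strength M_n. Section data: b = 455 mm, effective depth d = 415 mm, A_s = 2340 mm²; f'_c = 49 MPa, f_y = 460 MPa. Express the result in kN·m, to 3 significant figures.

M_n ≈ 416 kN·m

T = A_s f_y = 2340 × 460 = 1076400 N = 1076.4 kN.
From C = T: a = T/(0.85 f'_c b) = 1076400/(0.85 × 49 × 455) = 56.80 mm.
M_n = T(d − a/2) = 1076.4 kN × (415 − 28.4) mm = 416.14 kN·m.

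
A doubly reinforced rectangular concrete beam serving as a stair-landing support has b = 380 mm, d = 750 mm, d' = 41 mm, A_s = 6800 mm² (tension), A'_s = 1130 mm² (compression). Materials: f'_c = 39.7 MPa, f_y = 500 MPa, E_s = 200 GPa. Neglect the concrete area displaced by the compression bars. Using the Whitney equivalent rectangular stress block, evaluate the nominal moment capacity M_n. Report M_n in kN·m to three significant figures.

M_n ≈ 2210 kN·m

Assume both tension and compression steel yield.
Net tension couple steel: A_s − A'_s = 5670 mm².
a = (A_s − A'_s) f_y / (0.85 f'_c b) = 2835000/(0.85 × 39.7 × 380) = 221.09 mm.
c = a/β₁ = 221.09/0.766 = 288.63 mm; ε'_s = 0.003(c − d')/c = 0.0026 ≥ f_y/E_s = 0.0025, so compression steel does yield.
M_n = (A_s − A'_s) f_y (d − a/2) + A'_s f_y (d − d') = [2835000 × (750 − 110.545) + 565000 × (750 − 41)] × 10⁻⁶ = 1812.85 + 400.59 = 2213.44 kN·m.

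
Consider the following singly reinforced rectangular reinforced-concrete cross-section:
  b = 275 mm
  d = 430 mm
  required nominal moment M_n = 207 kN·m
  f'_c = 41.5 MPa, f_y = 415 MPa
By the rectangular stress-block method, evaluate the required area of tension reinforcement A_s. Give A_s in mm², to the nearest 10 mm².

A_s ≈ 1240 mm²

With M_n = 0.85 f'_c a b (d − a/2), solve the quadratic for a:
a = d − √(d² − 2M_n/(0.85 f'_c b)) = 430 − √(430² − 2 × 207×10⁶/(0.85 × 41.5 × 275)) = 52.88 mm.
A_s = 0.85 f'_c a b / f_y = 0.85 × 41.5 × 52.88 × 275 / 415 = 1236.1 mm².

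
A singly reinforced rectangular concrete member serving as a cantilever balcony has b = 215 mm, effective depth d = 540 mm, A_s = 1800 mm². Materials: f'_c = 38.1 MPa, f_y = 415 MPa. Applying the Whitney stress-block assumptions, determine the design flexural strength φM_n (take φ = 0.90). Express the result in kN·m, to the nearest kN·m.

φM_n ≈ 327 kN·m

T = A_s f_y = 1800 × 415 = 747000 N = 747 kN.
From C = T: a = T/(0.85 f'_c b) = 747000/(0.85 × 38.1 × 215) = 107.28 mm.
M_n = T(d − a/2) = 747 kN × (540 − 53.64) mm = 363.31 kN·m.
φM_n = 0.90 × 363.31 = 326.98 kN·m.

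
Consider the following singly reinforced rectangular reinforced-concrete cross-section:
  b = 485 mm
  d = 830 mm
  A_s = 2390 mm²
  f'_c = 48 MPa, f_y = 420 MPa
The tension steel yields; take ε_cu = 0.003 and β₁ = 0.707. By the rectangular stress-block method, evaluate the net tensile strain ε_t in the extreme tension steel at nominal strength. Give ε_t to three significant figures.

a = A_s f_y/(0.85 f'_c b) = 50.73 mm.
β₁ = 0.707, so c = a/β₁ = 50.73/0.707 = 71.75 mm.
From the linear strain diagram with ε_cu = 0.003: ε_t = 0.003 (d − c)/c = 0.003 × (830 − 71.75)/71.75 = 0.0317.
Since ε_t ≥ 0.005, the section is tension-controlled.

ε_t ≈ 0.0317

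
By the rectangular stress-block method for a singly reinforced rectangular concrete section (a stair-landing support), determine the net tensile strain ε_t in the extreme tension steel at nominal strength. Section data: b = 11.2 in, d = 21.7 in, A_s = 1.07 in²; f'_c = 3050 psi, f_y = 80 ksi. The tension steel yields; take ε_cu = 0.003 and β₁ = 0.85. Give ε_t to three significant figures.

a = A_s f_y/(0.85 f'_c b) = 2.948 in.
β₁ = 0.85, so c = a/β₁ = 2.948/0.85 = 3.468 in.
From the linear strain diagram with ε_cu = 0.003: ε_t = 0.003 (d − c)/c = 0.003 × (21.7 − 3.468)/3.468 = 0.0158.
Since ε_t ≥ 0.005, the section is tension-controlled.

ε_t ≈ 0.0158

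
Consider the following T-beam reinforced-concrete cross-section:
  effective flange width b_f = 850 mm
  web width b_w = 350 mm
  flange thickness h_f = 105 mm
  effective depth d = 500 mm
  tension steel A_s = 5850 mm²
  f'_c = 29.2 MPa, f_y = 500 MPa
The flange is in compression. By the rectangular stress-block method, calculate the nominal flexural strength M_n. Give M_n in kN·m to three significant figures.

Tension: T = A_s f_y = 5850 × 500 = 2925000 N.
Try a within the flange: a = T/(0.85 f'_c b_f) = 2925000/(0.85 × 29.2 × 850) = 138.65 mm.
a = 138.65 > h_f = 105 mm: the block extends into the web. Split into flange-overhang and web parts.
C_f = 0.85 f'_c (b_f − b_w) h_f = 0.85 × 29.2 × (850 − 350) × 105 = 1303050 N.
Remaining web compression depth: a_w = (T − C_f)/(0.85 f'_c b_w) = (2925000 − 1303050)/(0.85 × 29.2 × 350) = 186.71 mm.
M_n = C_f(d − h_f/2) + (T − C_f)(d − a_w/2) = 1303050 × (500 − 52.5) + 1621950 × (500 − 93.355) = 583.11 + 659.56 = 1242.67 × 10⁶ N·mm.
M_n = 1242.67 kN·m.

M_n ≈ 1240 kN·m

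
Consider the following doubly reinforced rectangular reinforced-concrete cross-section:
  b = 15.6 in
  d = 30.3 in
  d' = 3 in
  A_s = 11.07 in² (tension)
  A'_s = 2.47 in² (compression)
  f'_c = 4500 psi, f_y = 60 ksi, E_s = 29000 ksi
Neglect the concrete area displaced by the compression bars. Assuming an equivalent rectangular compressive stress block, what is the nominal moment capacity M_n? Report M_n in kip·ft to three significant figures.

Assume both steels yield.
a = (A_s − A'_s) f_y/(0.85 f'_c b) = (11.07 − 2.47) × 60/(0.85 × 4.5 × 15.6) = 8.648 in.
c = a/β₁ = 8.648/0.825 = 10.482 in; ε'_s = 0.003(c − d')/c = 0.0021 ≥ ε_y = 0.0021, so the compression steel yields.
M_n = (A_s − A'_s) f_y (d − a/2) + A'_s f_y (d − d') = 516 × (30.3 − 4.324) + 148.2 × (30.3 − 3) = 13403.6 + 4045.9 = 17449.5 kip·in = 17449.5/12 = 1454.13 kip·ft.

M_n ≈ 1450 kip·ft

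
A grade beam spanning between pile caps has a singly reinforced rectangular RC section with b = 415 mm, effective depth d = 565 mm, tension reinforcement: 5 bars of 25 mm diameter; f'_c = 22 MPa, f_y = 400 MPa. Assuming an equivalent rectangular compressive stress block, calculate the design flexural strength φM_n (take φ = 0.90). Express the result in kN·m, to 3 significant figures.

φM_n ≈ 443 kN·m

A_s = 5 × 491 = 2455 mm².
T = A_s f_y = 2455 × 400 = 982000 N = 982 kN.
From C = T: a = T/(0.85 f'_c b) = 982000/(0.85 × 22 × 415) = 126.54 mm.
M_n = T(d − a/2) = 982 kN × (565 − 63.27) mm = 492.70 kN·m.
φM_n = 0.90 × 492.70 = 443.43 kN·m.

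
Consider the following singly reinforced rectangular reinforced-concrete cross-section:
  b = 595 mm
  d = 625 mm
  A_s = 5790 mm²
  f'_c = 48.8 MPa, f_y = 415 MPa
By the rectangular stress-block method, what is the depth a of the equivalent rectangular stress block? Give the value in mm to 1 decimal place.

T = A_s f_y = 5790 × 415 = 2402850 N = 2402.85 kN.
Setting C = 0.85 f'_c a b equal to T: a = 2402850/(0.85 × 48.8 × 595) = 97.4 mm.

a ≈ 97.4 mm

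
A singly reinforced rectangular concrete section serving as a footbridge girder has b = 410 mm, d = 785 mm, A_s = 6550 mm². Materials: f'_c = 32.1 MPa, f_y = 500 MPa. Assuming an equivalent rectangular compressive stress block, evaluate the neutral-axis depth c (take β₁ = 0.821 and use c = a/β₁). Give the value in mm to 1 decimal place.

T = A_s f_y = 6550 × 500 = 3275000 N = 3275 kN.
Setting C = 0.85 f'_c a b equal to T: a = 3275000/(0.85 × 32.1 × 410) = 292.754 mm.
With β₁ = 0.821, c = a/β₁ = 292.754/0.821 = 356.6 mm.

c ≈ 356.6 mm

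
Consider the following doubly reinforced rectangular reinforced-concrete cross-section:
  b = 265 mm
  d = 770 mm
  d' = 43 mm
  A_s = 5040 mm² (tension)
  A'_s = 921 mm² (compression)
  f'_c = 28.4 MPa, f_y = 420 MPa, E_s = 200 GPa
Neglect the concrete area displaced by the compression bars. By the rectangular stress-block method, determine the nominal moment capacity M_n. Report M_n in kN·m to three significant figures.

Assume both tension and compression steel yield.
Net tension couple steel: A_s − A'_s = 4119 mm².
a = (A_s − A'_s) f_y / (0.85 f'_c b) = 1729980/(0.85 × 28.4 × 265) = 270.43 mm.
c = a/β₁ = 270.43/0.847 = 319.28 mm; ε'_s = 0.003(c − d')/c = 0.0026 ≥ f_y/E_s = 0.0021, so compression steel does yield.
M_n = (A_s − A'_s) f_y (d − a/2) + A'_s f_y (d − d') = [1729980 × (770 − 135.215) + 386820 × (770 − 43)] × 10⁻⁶ = 1098.17 + 281.22 = 1379.39 kN·m.

M_n ≈ 1380 kN·m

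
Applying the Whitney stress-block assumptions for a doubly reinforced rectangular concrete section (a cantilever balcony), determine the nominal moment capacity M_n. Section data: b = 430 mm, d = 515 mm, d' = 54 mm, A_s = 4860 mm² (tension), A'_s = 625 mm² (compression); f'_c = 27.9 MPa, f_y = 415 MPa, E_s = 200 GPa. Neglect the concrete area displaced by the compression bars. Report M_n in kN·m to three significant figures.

Assume both tension and compression steel yield.
Net tension couple steel: A_s − A'_s = 4235 mm².
a = (A_s − A'_s) f_y / (0.85 f'_c b) = 1757525/(0.85 × 27.9 × 430) = 172.35 mm.
c = a/β₁ = 172.35/0.85 = 202.76 mm; ε'_s = 0.003(c − d')/c = 0.0022 ≥ f_y/E_s = 0.0021, so compression steel does yield.
M_n = (A_s − A'_s) f_y (d − a/2) + A'_s f_y (d − d') = [1757525 × (515 − 86.175) + 259375 × (515 − 54)] × 10⁻⁶ = 753.67 + 119.57 = 873.24 kN·m.

M_n ≈ 873 kN·m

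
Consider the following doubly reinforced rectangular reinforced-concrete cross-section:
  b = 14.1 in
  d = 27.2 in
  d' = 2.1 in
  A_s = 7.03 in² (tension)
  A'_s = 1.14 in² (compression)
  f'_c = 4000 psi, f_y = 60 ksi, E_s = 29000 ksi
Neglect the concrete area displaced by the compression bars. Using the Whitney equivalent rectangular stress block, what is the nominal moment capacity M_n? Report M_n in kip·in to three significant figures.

Assume both steels yield.
a = (A_s − A'_s) f_y/(0.85 f'_c b) = (7.03 − 1.14) × 60/(0.85 × 4 × 14.1) = 7.372 in.
c = a/β₁ = 7.372/0.85 = 8.673 in; ε'_s = 0.003(c − d')/c = 0.0023 ≥ ε_y = 0.0021, so the compression steel yields.
M_n = (A_s − A'_s) f_y (d − a/2) + A'_s f_y (d − d') = 353.4 × (27.2 − 3.686) + 68.4 × (27.2 − 2.1) = 8309.8 + 1716.8 = 10026.6 kip·in.

M_n ≈ 10000 kip·in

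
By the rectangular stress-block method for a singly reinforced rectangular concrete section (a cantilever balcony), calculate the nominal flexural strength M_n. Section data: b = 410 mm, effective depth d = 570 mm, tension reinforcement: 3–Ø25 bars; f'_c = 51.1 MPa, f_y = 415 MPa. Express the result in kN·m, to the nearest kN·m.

M_n ≈ 338 kN·m

A_s = 3 × 491 = 1473 mm².
T = A_s f_y = 1473 × 415 = 611295 N = 611.295 kN.
From C = T: a = T/(0.85 f'_c b) = 611295/(0.85 × 51.1 × 410) = 34.33 mm.
M_n = T(d − a/2) = 611.295 kN × (570 − 17.165) mm = 337.95 kN·m.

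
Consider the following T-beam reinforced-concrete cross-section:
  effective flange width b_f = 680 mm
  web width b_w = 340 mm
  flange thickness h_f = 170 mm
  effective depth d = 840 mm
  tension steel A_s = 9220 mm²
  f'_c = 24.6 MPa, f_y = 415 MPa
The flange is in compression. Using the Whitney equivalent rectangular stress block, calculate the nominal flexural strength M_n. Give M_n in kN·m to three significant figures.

Tension: T = A_s f_y = 9220 × 415 = 3826300 N.
Try a within the flange: a = T/(0.85 f'_c b_f) = 3826300/(0.85 × 24.6 × 680) = 269.10 mm.
a = 269.10 > h_f = 170 mm: the block extends into the web. Split into flange-overhang and web parts.
C_f = 0.85 f'_c (b_f − b_w) h_f = 0.85 × 24.6 × (680 − 340) × 170 = 1208598 N.
Remaining web compression depth: a_w = (T − C_f)/(0.85 f'_c b_w) = (3826300 − 1208598)/(0.85 × 24.6 × 340) = 368.20 mm.
M_n = C_f(d − h_f/2) + (T − C_f)(d − a_w/2) = 1208598 × (840 − 85) + 2617702 × (840 − 184.1) = 912.49 + 1716.95 = 2629.44 × 10⁶ N·mm.
M_n = 2629.44 kN·m.

M_n ≈ 2630 kN·m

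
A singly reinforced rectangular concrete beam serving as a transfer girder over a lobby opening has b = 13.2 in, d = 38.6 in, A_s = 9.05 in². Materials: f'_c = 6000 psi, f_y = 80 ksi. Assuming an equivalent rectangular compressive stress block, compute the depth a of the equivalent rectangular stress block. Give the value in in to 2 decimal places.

T = A_s f_y = 9.05 × 80 = 724 kips.
a = T/(0.85 f'_c b) = 724/(0.85 × 6 × 13.2) = 10.75 in.

a ≈ 10.75 in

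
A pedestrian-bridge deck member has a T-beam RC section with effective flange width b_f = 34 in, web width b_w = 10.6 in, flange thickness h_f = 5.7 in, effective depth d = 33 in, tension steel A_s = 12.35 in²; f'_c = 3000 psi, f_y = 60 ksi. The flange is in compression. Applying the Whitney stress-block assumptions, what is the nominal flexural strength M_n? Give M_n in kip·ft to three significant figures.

Tension: T = A_s f_y = 12.35 × 60 = 741 kips.
Try a within the flange: a = T/(0.85 f'_c b_f) = 741/(0.85 × 3 × 34) = 8.547 in.
a = 8.547 > h_f = 5.7 in: the block extends into the web. Split into flange-overhang and web parts.
C_f = 0.85 f'_c (b_f − b_w) h_f = 0.85 × 3 × (34 − 10.6) × 5.7 = 340.1 kips.
Remaining web compression depth: a_w = (T − C_f)/(0.85 f'_c b_w) = (741 − 340.1)/(0.85 × 3 × 10.6) = 14.832 in.
M_n = C_f(d − h_f/2) + (T − C_f)(d − a_w/2) = 340.1 × (33 − 2.85) + 400.9 × (33 − 7.416) = 10254.0 + 10256.6 = 20510.6 kip·in.
M_n = 20510.6/12 = 1709.22 kip·ft.

M_n ≈ 1710 kip·ft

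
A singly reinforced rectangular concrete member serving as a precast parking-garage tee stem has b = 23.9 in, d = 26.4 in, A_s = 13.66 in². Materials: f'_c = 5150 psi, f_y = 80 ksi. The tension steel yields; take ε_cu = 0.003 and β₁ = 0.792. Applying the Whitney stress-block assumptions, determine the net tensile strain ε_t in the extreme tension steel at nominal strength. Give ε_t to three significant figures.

ε_t ≈ 0.00301

a = A_s f_y/(0.85 f'_c b) = 10.445 in.
β₁ = 0.792, so c = a/β₁ = 10.445/0.792 = 13.188 in.
From the linear strain diagram with ε_cu = 0.003: ε_t = 0.003 (d − c)/c = 0.003 × (26.4 − 13.188)/13.188 = 0.00301.
ε_t < 0.004 — the section is over-reinforced for flexure under ACI limits.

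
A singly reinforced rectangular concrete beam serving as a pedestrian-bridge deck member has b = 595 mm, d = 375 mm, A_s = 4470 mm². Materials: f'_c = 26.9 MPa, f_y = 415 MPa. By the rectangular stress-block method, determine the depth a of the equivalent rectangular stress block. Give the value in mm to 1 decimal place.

T = A_s f_y = 4470 × 415 = 1855050 N = 1855.05 kN.
Setting C = 0.85 f'_c a b equal to T: a = 1855050/(0.85 × 26.9 × 595) = 136.4 mm.

a ≈ 136.4 mm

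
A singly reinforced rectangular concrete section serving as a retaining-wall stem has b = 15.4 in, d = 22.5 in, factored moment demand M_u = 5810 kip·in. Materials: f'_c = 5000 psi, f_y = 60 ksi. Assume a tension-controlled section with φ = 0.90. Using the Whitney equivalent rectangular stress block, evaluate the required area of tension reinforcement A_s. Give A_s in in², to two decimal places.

M_n = M_u/φ = 5810/0.90 = 6455.56 kip·in.
From M_n = 0.85 f'_c a b (d − a/2):
a = d − √(d² − 2M_n/(0.85 f'_c b)) = 22.5 − √(22.5² − 2 × 6455.56/(0.85 × 5 × 15.4)) = 4.922 in.
A_s = 0.85 f'_c a b / f_y = 0.85 × 5 × 4.922 × 15.4 / 60 = 5.369 in².

A_s ≈ 5.37 in²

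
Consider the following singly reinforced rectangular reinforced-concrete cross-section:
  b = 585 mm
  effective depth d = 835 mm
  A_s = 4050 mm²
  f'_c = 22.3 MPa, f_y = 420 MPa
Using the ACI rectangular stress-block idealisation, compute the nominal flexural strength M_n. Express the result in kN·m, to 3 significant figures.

T = A_s f_y = 4050 × 420 = 1701000 N = 1701 kN.
From C = T: a = T/(0.85 f'_c b) = 1701000/(0.85 × 22.3 × 585) = 153.40 mm.
M_n = T(d − a/2) = 1701 kN × (835 − 76.7) mm = 1289.87 kN·m.

M_n ≈ 1290 kN·m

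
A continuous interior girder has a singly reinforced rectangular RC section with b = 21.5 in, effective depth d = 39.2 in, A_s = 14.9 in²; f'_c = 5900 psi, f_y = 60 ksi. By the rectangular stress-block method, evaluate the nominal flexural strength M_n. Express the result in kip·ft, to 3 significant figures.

T = A_s f_y = 14.9 × 60 = 894 kips.
a = T/(0.85 f'_c b) = 894/(0.85 × 5.9 × 21.5) = 8.291 in.
M_n = T(d − a/2) = 894 × (39.2 − 4.1455) = 31338.7 kip·in = 31338.7/12 = 2611.56 kip·ft.

M_n ≈ 2610 kip·ft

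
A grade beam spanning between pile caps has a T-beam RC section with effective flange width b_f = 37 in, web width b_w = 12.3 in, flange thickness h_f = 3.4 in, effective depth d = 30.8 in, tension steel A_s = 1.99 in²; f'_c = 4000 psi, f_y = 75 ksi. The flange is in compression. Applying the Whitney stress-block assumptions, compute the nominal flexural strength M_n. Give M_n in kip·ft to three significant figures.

M_n ≈ 376 kip·ft

Tension: T = A_s f_y = 1.99 × 75 = 149.25 kips.
Try a within the flange: a = T/(0.85 f'_c b_f) = 149.25/(0.85 × 4 × 37) = 1.186 in.
Since a = 1.186 ≤ h_f = 3.4 in, the stress block lies entirely in the flange; analyse as a rectangular beam of width b_f.
M_n = T(d − a/2) = 149.25 × (30.8 − 0.593) = 4508.4 kip·in.
M_n = 4508.4/12 = 375.70 kip·ft.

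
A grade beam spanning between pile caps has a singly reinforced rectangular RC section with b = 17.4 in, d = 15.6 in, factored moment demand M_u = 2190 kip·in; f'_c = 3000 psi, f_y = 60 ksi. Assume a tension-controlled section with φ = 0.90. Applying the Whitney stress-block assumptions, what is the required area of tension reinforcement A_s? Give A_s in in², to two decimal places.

M_n = M_u/φ = 2190/0.90 = 2433.33 kip·in.
From M_n = 0.85 f'_c a b (d − a/2):
a = d − √(d² − 2M_n/(0.85 f'_c b)) = 15.6 − √(15.6² − 2 × 2433.33/(0.85 × 3 × 17.4)) = 4.038 in.
A_s = 0.85 f'_c a b / f_y = 0.85 × 3 × 4.038 × 17.4 / 60 = 2.986 in².

A_s ≈ 2.99 in²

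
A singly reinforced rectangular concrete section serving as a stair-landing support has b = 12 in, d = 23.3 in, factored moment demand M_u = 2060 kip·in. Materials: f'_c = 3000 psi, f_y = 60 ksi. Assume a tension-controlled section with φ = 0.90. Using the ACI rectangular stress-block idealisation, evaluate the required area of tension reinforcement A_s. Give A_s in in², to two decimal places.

A_s ≈ 1.77 in²

M_n = M_u/φ = 2060/0.90 = 2288.89 kip·in.
From M_n = 0.85 f'_c a b (d − a/2):
a = d − √(d² − 2M_n/(0.85 f'_c b)) = 23.3 − √(23.3² − 2 × 2288.89/(0.85 × 3 × 12)) = 3.468 in.
A_s = 0.85 f'_c a b / f_y = 0.85 × 3 × 3.468 × 12 / 60 = 1.769 in².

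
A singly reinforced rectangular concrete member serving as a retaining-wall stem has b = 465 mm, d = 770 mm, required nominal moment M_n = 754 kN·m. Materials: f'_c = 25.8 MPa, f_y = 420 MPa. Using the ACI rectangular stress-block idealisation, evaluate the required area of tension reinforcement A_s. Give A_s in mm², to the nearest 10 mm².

A_s ≈ 2500 mm²

With M_n = 0.85 f'_c a b (d − a/2), solve the quadratic for a:
a = d − √(d² − 2M_n/(0.85 f'_c b)) = 770 − √(770² − 2 × 754×10⁶/(0.85 × 25.8 × 465)) = 102.90 mm.
A_s = 0.85 f'_c a b / f_y = 0.85 × 25.8 × 102.90 × 465 / 420 = 2498.4 mm².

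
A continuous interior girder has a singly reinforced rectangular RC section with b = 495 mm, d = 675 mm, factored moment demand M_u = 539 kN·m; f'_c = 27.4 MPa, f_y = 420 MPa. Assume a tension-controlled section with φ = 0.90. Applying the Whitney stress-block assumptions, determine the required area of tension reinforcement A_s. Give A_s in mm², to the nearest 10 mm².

A_s ≈ 2250 mm²

M_n = M_u/φ = 539/0.90 = 598.889 kN·m.
With M_n = 0.85 f'_c a b (d − a/2), solve the quadratic for a:
a = d − √(d² − 2M_n/(0.85 f'_c b)) = 675 − √(675² − 2 × 598.889×10⁶/(0.85 × 27.4 × 495)) = 81.93 mm.
A_s = 0.85 f'_c a b / f_y = 0.85 × 27.4 × 81.93 × 495 / 420 = 2248.9 mm².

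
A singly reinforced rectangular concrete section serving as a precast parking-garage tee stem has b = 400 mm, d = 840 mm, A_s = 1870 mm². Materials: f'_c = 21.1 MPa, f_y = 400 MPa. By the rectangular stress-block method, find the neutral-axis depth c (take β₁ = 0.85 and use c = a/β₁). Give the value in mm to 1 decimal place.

c ≈ 122.7 mm

T = A_s f_y = 1870 × 400 = 748000 N = 748 kN.
Setting C = 0.85 f'_c a b equal to T: a = 748000/(0.85 × 21.1 × 400) = 104.265 mm.
With β₁ = 0.85, c = a/β₁ = 104.265/0.85 = 122.7 mm.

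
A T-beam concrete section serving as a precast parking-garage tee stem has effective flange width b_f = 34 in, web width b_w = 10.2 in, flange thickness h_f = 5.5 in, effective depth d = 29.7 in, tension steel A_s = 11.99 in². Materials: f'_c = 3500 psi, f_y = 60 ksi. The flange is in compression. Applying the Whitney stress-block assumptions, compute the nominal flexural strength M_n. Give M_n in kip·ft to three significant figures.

M_n ≈ 1540 kip·ft

Tension: T = A_s f_y = 11.99 × 60 = 719.4 kips.
Try a within the flange: a = T/(0.85 f'_c b_f) = 719.4/(0.85 × 3.5 × 34) = 7.112 in.
a = 7.112 > h_f = 5.5 in: the block extends into the web. Split into flange-overhang and web parts.
C_f = 0.85 f'_c (b_f − b_w) h_f = 0.85 × 3.5 × (34 − 10.2) × 5.5 = 389.4 kips.
Remaining web compression depth: a_w = (T − C_f)/(0.85 f'_c b_w) = (719.4 − 389.4)/(0.85 × 3.5 × 10.2) = 10.875 in.
M_n = C_f(d − h_f/2) + (T − C_f)(d − a_w/2) = 389.4 × (29.7 − 2.75) + 330 × (29.7 − 5.4375) = 10494.3 + 8006.6 = 18500.9 kip·in.
M_n = 18500.9/12 = 1541.74 kip·ft.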